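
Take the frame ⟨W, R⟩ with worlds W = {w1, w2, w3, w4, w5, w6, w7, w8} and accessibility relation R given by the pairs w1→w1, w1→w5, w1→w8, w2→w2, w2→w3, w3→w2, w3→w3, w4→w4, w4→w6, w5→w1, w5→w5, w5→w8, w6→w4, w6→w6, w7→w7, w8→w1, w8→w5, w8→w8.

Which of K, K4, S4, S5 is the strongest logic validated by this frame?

S5

Transitive (axiom 4): yes — every two-step R-path is closed by a direct edge.
Reflexive (axiom T): yes — every world is R-related to itself.
Euclidean (axiom 5): yes — any two successors of a common world are R-related.
So F validates K, K4, S4, S5. The strongest is S5.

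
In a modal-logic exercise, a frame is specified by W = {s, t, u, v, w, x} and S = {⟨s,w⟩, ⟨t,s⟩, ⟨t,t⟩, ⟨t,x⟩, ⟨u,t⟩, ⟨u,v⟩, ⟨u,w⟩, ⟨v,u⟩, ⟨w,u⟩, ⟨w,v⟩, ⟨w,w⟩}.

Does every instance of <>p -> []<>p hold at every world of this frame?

By correspondence theory, 5 is valid on a frame iff S is Euclidean.
Euclidean: no — t S s and t S x, but not s S x.

No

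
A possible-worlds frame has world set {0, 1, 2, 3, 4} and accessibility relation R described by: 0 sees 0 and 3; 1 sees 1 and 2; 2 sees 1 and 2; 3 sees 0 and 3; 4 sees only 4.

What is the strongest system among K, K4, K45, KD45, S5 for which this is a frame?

S5

Transitive (axiom 4): yes — every two-step R-path is closed by a direct edge.
Euclidean (axiom 5): yes — any two successors of a common world are R-related.
Serial (axiom D): yes — every world has a successor (e.g. 0 R 0).
Reflexive (axiom T): yes — every world is R-related to itself.
So F validates K, K4, K45, KD45, S5. The strongest is S5.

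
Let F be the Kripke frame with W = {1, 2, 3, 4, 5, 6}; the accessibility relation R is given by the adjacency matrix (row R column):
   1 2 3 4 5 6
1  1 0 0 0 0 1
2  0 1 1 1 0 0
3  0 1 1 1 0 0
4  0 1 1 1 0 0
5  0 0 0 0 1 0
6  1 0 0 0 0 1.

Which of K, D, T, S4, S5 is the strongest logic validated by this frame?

Serial (axiom D): yes — every world has a successor (e.g. 1 R 1).
Reflexive (axiom T): yes — every world is R-related to itself.
Transitive (axiom 4): yes — every two-step R-path is closed by a direct edge.
Euclidean (axiom 5): yes — any two successors of a common world are R-related.
So F validates K, D, T, S4, S5. The strongest is S5.

S5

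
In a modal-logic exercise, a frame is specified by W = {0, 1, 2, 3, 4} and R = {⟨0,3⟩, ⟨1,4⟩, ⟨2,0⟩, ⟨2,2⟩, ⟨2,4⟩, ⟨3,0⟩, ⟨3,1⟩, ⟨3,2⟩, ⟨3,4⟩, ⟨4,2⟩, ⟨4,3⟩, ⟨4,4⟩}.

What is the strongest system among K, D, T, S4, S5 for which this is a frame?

D

Serial (axiom D): yes — every world has a successor (e.g. 0 R 3).
Reflexive (axiom T): no — 0 is not related to itself.
Transitive (axiom 4): no — 0 R 3 and 3 R 1, but not 0 R 1.
Euclidean (axiom 5): no — 2 R 0 and 2 R 4, but not 0 R 4.
So F validates K, D; T would additionally require R to be reflexive. The strongest is D.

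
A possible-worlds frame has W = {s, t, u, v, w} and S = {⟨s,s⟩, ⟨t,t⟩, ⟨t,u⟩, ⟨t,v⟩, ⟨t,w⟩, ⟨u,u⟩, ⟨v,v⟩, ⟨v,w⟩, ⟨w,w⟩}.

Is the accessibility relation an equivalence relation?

Reflexive: yes — every world is S-related to itself.
Symmetric: no — t S u but not u S t.
Transitive: yes — every two-step S-path is closed by a direct edge.
So S is not an equivalence relation.

No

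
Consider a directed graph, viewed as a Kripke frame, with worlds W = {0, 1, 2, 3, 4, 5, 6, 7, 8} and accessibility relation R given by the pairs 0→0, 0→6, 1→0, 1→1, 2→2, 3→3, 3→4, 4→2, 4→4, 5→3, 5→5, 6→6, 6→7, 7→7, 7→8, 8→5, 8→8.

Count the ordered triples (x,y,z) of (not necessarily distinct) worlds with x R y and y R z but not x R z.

7

Enumerating: (0,6,7), (1,0,6), (3,4,2), (5,3,4), (6,7,8), (7,8,5), (8,5,3).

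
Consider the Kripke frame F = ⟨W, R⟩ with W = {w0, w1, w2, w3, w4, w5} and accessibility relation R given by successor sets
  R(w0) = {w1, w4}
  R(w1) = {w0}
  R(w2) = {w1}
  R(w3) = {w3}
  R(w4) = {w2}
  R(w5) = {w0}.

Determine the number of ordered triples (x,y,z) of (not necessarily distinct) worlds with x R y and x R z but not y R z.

Enumerating: (w0,w1,w1), (w0,w1,w4), (w0,w4,w1), (w0,w4,w4), (w1,w0,w0), (w2,w1,w1), (w4,w2,w2), (w5,w0,w0).

8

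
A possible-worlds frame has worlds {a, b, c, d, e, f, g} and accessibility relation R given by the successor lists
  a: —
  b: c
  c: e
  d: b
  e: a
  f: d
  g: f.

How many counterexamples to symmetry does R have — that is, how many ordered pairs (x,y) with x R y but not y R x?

Enumerating: (b,c), (c,e), (d,b), (e,a), (f,d), (g,f).

6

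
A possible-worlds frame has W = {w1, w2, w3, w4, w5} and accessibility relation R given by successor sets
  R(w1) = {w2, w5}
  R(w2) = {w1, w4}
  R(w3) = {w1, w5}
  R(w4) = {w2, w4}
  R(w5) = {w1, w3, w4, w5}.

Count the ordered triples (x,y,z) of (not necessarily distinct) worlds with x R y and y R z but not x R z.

Enumerating: (w1,w2,w1), (w1,w2,w4), (w1,w5,w1), (w1,w5,w3), (w1,w5,w4), (w2,w1,w2), (w2,w1,w5), (w2,w4,w2), (w3,w1,w2), (w3,w5,w3), (w3,w5,w4), (w4,w2,w1), (w5,w1,w2), (w5,w4,w2).

14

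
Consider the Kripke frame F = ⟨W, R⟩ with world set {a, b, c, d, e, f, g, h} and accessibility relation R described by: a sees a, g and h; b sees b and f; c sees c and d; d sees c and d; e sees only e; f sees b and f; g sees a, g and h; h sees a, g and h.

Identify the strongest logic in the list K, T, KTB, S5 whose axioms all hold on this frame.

S5

Reflexive (axiom T): yes — every world is R-related to itself.
Symmetric (axiom B): yes — every pair in R has its reverse in R.
Euclidean (axiom 5): yes — any two successors of a common world are R-related.
So F validates K, T, KTB, S5. The strongest is S5.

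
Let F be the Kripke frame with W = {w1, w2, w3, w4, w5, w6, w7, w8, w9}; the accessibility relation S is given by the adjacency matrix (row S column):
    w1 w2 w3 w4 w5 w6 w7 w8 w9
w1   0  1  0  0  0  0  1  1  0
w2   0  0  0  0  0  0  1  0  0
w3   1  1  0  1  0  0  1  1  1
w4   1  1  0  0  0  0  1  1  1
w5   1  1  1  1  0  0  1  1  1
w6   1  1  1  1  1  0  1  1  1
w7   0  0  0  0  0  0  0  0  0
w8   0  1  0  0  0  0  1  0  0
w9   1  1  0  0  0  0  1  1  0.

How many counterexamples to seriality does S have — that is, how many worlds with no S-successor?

1

Enumerating: w7.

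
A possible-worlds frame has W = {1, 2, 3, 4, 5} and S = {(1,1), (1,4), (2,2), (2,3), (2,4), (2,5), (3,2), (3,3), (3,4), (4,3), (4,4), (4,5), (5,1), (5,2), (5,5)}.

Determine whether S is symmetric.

No

Symmetric: no — 1 S 4 but not 4 S 1.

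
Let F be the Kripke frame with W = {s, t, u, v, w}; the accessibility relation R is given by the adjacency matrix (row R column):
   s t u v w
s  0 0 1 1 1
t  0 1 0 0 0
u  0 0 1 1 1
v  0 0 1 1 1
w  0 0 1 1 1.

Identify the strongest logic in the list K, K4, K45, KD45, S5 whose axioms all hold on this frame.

KD45

Transitive (axiom 4): yes — every two-step R-path is closed by a direct edge.
Euclidean (axiom 5): yes — any two successors of a common world are R-related.
Serial (axiom D): yes — every world has a successor (e.g. s R u).
Reflexive (axiom T): no — s is not related to itself.
So F validates K, K4, K45, KD45; S5 would additionally require R to be reflexive. The strongest is KD45.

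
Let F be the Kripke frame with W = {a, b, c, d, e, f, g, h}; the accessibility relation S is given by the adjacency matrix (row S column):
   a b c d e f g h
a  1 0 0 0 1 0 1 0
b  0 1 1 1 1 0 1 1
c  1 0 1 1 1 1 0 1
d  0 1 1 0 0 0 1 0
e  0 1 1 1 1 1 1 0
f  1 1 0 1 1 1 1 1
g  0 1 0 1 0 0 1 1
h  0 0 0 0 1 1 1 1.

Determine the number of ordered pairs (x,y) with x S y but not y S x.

Enumerating: (a,e), (a,g), (b,c), (b,h), (c,a), (c,f), (c,h), (e,d), (e,g), (f,a), (f,b), (f,d), (f,g), (h,e).

14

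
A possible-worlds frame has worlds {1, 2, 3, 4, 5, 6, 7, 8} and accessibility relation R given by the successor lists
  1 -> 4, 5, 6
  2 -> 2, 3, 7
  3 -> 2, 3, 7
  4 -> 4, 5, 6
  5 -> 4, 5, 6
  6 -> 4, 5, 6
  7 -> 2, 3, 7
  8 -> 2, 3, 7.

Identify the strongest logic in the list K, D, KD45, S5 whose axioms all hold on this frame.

Serial (axiom D): yes — every world has a successor (e.g. 1 R 4).
Euclidean (axiom 5): yes — any two successors of a common world are R-related.
Transitive (axiom 4): yes — every two-step R-path is closed by a direct edge.
Reflexive (axiom T): no — 1 is not related to itself.
So F validates K, D, KD45; S5 would additionally require R to be reflexive. The strongest is KD45.

KD45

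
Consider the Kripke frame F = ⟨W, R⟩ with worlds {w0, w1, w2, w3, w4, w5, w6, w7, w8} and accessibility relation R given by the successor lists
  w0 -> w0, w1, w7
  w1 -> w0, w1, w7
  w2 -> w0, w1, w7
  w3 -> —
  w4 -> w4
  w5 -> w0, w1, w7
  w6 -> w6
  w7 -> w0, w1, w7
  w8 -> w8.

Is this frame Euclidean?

Euclidean: yes — any two successors of a common world are R-related.

Yes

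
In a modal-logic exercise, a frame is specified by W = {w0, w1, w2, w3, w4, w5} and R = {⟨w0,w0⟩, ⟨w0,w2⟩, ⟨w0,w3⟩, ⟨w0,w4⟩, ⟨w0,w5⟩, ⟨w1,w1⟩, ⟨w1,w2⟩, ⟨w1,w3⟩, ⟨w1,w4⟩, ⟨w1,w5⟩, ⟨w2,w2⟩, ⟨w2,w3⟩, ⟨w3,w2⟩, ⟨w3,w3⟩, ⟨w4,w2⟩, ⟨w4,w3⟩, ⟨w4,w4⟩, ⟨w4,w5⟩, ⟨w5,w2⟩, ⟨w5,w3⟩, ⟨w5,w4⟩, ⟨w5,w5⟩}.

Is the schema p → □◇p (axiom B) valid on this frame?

No

Axiom B corresponds to the accessibility relation being symmetric.
Symmetric: no — w0 R w2 but not w2 R w0.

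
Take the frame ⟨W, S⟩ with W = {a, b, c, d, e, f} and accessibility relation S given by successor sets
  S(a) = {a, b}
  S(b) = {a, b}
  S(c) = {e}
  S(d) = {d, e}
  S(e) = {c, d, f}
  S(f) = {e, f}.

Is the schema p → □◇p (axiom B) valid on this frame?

The schema B characterises exactly the symmetric frames.
Symmetric: yes — every pair in S has its reverse in S.

Yes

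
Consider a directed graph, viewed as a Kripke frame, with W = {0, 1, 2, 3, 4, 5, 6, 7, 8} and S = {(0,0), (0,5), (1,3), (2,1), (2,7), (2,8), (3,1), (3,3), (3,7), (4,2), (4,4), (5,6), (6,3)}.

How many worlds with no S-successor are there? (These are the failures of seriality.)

Enumerating: 7, 8.

2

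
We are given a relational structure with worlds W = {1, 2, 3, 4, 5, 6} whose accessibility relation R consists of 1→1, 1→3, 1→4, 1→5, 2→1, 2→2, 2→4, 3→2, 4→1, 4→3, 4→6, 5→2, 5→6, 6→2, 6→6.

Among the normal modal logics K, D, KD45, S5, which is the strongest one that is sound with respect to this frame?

Serial (axiom D): yes — every world has a successor (e.g. 1 R 1).
Euclidean (axiom 5): no — 1 R 3 and 1 R 4, but not 3 R 4.
Transitive (axiom 4): no — 1 R 3 and 3 R 2, but not 1 R 2.
Reflexive (axiom T): no — 3 is not related to itself.
So F validates K, D; KD45 would additionally require R to be Euclidean and transitive. The strongest is D.

D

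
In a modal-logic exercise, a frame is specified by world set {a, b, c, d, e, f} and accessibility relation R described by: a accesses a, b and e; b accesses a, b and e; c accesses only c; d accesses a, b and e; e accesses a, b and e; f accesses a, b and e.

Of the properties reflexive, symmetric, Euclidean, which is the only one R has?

Euclidean

Reflexive: no — d is not related to itself.
Symmetric: no — d R a but not a R d.
Euclidean: yes — any two successors of a common world are R-related.
Only Euclidean holds.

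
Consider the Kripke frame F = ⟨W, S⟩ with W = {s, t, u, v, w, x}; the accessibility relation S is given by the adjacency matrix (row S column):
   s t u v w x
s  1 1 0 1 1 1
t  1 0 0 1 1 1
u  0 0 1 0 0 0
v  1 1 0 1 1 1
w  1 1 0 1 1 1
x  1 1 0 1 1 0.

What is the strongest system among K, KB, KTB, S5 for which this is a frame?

KB

Symmetric (axiom B): yes — every pair in S has its reverse in S.
Reflexive (axiom T): no — t is not related to itself.
Euclidean (axiom 5): no — s S t and s S t, but not t S t.
So F validates K, KB; KTB would additionally require S to be reflexive. The strongest is KB.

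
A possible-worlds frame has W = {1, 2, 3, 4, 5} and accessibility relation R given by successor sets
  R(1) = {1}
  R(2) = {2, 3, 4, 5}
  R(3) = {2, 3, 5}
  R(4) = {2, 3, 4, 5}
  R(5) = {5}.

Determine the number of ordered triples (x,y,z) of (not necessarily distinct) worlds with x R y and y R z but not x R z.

1

Enumerating: (3,2,4).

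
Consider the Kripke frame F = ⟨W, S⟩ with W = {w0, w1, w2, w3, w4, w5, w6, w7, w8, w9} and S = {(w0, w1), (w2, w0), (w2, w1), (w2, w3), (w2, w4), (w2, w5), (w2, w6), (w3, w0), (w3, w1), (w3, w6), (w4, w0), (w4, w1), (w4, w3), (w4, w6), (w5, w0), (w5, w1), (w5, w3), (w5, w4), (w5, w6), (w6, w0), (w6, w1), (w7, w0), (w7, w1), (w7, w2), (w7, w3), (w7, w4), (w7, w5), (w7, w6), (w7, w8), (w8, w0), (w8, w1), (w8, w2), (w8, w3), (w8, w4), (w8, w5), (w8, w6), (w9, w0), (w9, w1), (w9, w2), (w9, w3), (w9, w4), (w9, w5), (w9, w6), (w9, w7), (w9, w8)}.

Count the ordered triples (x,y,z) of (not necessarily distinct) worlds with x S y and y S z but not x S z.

S is transitive; there are no such tuples.

0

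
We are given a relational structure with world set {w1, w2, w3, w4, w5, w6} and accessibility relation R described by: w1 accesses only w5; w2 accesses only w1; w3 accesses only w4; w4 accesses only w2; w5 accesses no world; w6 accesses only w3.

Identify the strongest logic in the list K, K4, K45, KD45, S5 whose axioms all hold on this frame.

K

Transitive (axiom 4): no — w2 R w1 and w1 R w5, but not w2 R w5.
Euclidean (axiom 5): no — w1 R w5 and w1 R w5, but not w5 R w5.
Serial (axiom D): no — w5 has no R-successor.
Reflexive (axiom T): no — w1 is not related to itself.
So F validates K; K4 would additionally require R to be transitive. The strongest is K.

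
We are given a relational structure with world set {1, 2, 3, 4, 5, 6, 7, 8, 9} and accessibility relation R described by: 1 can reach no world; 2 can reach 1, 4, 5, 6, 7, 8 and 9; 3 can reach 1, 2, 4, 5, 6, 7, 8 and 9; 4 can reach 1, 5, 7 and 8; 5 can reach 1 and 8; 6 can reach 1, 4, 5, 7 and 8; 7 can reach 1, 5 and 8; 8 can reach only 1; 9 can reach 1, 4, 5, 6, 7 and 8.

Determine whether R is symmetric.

No

Symmetric: no — 2 R 1 but not 1 R 2.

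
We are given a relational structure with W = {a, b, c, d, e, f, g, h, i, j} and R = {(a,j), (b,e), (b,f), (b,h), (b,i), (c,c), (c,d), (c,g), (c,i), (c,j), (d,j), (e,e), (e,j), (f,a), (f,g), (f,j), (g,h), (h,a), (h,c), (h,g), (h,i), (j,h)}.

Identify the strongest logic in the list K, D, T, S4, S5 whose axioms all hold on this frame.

K

Serial (axiom D): no — i has no R-successor.
Reflexive (axiom T): no — a is not related to itself.
Transitive (axiom 4): no — a R j and j R h, but not a R h.
Euclidean (axiom 5): no — b R e and b R f, but not e R f.
So F validates K; D would additionally require R to be serial. The strongest is K.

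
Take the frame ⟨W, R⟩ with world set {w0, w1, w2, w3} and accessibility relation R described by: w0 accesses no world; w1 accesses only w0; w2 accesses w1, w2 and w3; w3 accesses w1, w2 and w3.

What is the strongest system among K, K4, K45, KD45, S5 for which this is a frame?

Transitive (axiom 4): no — w2 R w1 and w1 R w0, but not w2 R w0.
Euclidean (axiom 5): no — w2 R w1 and w2 R w3, but not w1 R w3.
Serial (axiom D): no — w0 has no R-successor.
Reflexive (axiom T): no — w0 is not related to itself.
So F validates K; K4 would additionally require R to be transitive. The strongest is K.

K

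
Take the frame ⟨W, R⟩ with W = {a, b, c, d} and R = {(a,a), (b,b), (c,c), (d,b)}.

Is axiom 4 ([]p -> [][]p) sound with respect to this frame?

By correspondence theory, 4 is valid on a frame iff R is transitive.
Transitive: yes — every two-step R-path is closed by a direct edge.

Yes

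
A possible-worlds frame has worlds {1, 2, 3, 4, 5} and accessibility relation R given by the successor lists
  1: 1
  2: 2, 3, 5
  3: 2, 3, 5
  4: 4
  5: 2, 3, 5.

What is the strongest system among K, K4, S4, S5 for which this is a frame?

Transitive (axiom 4): yes — every two-step R-path is closed by a direct edge.
Reflexive (axiom T): yes — every world is R-related to itself.
Euclidean (axiom 5): yes — any two successors of a common world are R-related.
So F validates K, K4, S4, S5. The strongest is S5.

S5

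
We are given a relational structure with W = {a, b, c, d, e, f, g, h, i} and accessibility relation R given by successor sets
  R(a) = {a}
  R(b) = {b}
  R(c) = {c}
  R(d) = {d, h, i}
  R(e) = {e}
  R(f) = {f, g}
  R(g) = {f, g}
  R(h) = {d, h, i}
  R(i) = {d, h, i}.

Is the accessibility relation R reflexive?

Reflexive: yes — every world is R-related to itself.

Yes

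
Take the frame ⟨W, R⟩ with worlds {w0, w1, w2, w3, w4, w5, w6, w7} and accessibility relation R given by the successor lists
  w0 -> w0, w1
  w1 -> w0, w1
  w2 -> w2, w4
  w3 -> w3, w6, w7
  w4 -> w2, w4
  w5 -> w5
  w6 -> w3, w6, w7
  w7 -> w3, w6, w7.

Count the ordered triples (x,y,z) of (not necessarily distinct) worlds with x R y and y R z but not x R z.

0

R is transitive; there are no such tuples.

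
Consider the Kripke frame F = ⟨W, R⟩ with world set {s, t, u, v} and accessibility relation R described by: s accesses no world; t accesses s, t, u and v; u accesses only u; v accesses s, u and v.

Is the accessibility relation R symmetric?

Symmetric: no — t R s but not s R t.

No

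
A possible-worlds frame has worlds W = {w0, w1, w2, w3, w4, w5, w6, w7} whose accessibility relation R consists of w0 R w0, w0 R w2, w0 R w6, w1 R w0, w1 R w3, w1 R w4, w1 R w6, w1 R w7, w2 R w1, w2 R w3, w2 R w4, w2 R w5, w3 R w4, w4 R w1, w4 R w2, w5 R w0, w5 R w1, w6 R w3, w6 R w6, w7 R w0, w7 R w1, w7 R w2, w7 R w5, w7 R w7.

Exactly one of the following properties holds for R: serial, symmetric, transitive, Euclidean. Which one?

Serial: yes — every world has a successor (e.g. w0 R w0).
Symmetric: no — w0 R w2 but not w2 R w0.
Transitive: no — w0 R w2 and w2 R w1, but not w0 R w1.
Euclidean: no — w0 R w2 and w0 R w6, but not w2 R w6.
Only serial holds.

serial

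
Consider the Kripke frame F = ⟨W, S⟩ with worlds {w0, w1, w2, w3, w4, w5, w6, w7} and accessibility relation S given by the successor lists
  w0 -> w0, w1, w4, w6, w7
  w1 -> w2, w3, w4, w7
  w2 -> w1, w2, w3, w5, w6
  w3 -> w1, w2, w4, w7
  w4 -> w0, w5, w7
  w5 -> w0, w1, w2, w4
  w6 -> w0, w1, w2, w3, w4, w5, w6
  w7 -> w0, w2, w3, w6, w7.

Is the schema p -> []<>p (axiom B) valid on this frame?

No

By correspondence theory, B is valid on a frame iff S is symmetric.
Symmetric: no — w0 S w1 but not w1 S w0.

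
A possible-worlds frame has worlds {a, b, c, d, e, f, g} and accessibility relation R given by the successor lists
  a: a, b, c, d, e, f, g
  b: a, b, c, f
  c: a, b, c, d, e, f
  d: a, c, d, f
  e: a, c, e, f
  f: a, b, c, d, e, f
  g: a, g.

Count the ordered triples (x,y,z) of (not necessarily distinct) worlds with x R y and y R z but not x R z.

Enumerating: (b,a,d), (b,a,e), (b,a,g), (b,c,d), (b,c,e), (b,f,d), (b,f,e), (c,a,g), (d,a,b), (d,a,e), (d,a,g), (d,c,b), … and 16 more.
Total: 28.

28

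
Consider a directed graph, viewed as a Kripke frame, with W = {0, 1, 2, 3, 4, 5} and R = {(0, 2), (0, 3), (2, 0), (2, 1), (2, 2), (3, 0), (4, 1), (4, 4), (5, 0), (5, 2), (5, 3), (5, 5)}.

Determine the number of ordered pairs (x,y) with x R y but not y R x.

Enumerating: (2,1), (4,1), (5,0), (5,2), (5,3).

5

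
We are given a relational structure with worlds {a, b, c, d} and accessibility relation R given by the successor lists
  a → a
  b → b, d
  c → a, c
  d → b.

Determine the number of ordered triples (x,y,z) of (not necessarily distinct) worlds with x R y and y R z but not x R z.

1

Enumerating: (d,b,d).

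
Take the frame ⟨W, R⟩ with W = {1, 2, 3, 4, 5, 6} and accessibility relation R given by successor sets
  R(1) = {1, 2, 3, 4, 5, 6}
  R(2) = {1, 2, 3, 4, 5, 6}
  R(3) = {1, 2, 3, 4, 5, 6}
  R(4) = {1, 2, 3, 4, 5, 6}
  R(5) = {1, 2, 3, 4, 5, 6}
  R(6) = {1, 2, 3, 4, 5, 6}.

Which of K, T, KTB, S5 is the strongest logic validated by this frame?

Reflexive (axiom T): yes — every world is R-related to itself.
Symmetric (axiom B): yes — every pair in R has its reverse in R.
Euclidean (axiom 5): yes — any two successors of a common world are R-related.
So F validates K, T, KTB, S5. The strongest is S5.

S5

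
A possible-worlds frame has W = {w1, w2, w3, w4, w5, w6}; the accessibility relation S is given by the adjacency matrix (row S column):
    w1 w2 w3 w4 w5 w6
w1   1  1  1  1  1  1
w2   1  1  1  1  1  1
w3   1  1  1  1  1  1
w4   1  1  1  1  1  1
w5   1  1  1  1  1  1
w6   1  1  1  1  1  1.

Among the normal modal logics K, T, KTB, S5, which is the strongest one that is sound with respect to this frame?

Reflexive (axiom T): yes — every world is S-related to itself.
Symmetric (axiom B): yes — every pair in S has its reverse in S.
Euclidean (axiom 5): yes — any two successors of a common world are S-related.
So F validates K, T, KTB, S5. The strongest is S5.

S5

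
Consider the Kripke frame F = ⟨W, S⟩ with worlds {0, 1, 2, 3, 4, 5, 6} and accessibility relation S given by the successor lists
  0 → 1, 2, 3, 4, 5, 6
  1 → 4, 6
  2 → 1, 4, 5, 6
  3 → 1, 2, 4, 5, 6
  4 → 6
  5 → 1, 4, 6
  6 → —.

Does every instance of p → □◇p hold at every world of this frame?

No

Axiom B corresponds to the accessibility relation being symmetric.
Symmetric: no — 0 S 1 but not 1 S 0.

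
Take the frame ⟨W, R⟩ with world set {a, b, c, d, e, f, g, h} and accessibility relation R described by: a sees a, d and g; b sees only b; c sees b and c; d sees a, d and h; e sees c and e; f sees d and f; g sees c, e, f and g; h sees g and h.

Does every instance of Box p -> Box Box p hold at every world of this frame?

No

The schema 4 characterises exactly the transitive frames.
Transitive: no — a R d and d R h, but not a R h.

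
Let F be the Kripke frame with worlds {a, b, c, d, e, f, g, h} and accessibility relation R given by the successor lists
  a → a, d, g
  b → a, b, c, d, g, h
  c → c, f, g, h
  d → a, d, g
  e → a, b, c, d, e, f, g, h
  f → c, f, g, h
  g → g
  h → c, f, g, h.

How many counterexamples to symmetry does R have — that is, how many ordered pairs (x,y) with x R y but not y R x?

Enumerating: (a,g), (b,a), (b,c), (b,d), (b,g), (b,h), (c,g), (d,g), (e,a), (e,b), (e,c), (e,d), (e,f), (e,g), (e,h), (f,g), (h,g).

17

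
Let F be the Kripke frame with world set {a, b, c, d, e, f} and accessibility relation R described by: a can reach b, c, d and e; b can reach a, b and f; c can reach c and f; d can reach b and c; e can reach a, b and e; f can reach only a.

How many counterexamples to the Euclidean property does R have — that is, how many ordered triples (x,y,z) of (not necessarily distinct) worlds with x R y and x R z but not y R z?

Enumerating: (a,b,c), (a,b,d), (a,b,e), (a,c,b), (a,c,d), (a,c,e), (a,d,d), (a,d,e), (a,e,c), (a,e,d), (b,a,a), (b,a,f), … and 9 more.
Total: 21.

21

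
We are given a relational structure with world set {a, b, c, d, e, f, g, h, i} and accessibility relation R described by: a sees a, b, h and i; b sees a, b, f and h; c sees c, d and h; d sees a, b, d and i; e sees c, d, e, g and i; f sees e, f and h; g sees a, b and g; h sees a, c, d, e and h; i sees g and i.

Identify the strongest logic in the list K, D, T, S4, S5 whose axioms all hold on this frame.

Serial (axiom D): yes — every world has a successor (e.g. a R a).
Reflexive (axiom T): yes — every world is R-related to itself.
Transitive (axiom 4): no — a R b and b R f, but not a R f.
Euclidean (axiom 5): no — a R b and a R i, but not b R i.
So F validates K, D, T; S4 would additionally require R to be transitive. The strongest is T.

T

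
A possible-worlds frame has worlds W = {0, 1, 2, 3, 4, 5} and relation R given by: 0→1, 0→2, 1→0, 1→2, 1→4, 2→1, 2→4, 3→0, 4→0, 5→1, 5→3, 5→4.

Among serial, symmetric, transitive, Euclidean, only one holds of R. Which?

Serial: yes — every world has a successor (e.g. 0 R 1).
Symmetric: no — 0 R 2 but not 2 R 0.
Transitive: no — 0 R 1 and 1 R 4, but not 0 R 4.
Euclidean: no — 1 R 0 and 1 R 4, but not 0 R 4.
Only serial holds.

serial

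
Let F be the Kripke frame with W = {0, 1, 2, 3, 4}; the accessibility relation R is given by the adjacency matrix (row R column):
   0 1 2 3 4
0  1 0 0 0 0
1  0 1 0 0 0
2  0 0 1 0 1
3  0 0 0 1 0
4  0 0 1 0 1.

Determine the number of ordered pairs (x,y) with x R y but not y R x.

0

R is symmetric; there are no such tuples.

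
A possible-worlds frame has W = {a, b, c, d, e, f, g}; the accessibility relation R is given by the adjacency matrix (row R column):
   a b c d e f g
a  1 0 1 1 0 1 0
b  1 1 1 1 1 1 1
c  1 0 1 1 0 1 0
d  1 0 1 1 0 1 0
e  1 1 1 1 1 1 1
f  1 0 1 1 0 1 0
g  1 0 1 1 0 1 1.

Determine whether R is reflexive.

Reflexive: yes — every world is R-related to itself.

Yes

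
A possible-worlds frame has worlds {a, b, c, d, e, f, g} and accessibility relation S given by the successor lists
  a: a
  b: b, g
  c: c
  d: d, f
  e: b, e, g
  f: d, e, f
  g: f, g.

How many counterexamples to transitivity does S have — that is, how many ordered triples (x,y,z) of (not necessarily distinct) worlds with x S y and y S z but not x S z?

7

Enumerating: (b,g,f), (d,f,e), (e,g,f), (f,e,b), (f,e,g), (g,f,d), (g,f,e).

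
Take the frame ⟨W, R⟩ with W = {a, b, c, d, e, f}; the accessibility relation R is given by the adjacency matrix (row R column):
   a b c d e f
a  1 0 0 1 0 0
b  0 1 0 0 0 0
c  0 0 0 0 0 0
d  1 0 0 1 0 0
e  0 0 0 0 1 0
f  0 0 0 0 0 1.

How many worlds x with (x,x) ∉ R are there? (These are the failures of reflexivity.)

1

Enumerating: c.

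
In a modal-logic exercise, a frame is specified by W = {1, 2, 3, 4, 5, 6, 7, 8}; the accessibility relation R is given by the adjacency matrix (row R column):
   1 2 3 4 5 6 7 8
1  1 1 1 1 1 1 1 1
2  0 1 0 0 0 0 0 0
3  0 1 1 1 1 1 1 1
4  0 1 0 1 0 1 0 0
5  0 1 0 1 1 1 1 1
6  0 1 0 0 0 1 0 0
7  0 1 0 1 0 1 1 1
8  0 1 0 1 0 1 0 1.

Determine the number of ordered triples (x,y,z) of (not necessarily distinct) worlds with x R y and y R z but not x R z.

0

R is transitive; there are no such tuples.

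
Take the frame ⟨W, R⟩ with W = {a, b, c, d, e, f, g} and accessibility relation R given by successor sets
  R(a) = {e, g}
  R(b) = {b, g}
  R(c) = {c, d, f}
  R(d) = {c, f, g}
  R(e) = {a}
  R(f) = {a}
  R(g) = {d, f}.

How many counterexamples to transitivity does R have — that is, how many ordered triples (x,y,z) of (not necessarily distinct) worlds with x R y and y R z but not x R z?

17

Enumerating: (a,e,a), (a,g,d), (a,g,f), (b,g,d), (b,g,f), (c,d,g), (c,f,a), (d,c,d), (d,f,a), (d,g,d), (e,a,e), (e,a,g), (f,a,e), (f,a,g), (g,d,c), (g,d,g), (g,f,a).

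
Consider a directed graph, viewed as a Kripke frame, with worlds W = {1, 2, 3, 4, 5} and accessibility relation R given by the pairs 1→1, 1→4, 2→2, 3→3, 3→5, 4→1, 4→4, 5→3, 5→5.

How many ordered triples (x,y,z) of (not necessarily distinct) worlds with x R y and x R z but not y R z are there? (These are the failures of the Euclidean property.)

0

R is Euclidean; there are no such tuples.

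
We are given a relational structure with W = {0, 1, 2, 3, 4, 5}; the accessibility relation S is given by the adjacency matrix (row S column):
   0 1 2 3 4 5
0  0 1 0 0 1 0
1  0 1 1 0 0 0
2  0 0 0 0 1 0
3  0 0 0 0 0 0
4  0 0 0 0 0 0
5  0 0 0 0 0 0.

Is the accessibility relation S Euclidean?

Euclidean: no — 0 S 1 and 0 S 4, but not 1 S 4.

No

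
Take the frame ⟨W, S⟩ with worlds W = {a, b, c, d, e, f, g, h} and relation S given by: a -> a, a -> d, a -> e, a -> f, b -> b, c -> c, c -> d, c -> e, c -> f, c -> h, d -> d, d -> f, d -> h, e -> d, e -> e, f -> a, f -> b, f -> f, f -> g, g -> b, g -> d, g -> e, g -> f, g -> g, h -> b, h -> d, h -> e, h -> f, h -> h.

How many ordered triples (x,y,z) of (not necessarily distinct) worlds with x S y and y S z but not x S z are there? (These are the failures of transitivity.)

Enumerating: (a,d,h), (a,f,b), (a,f,g), (c,f,a), (c,f,b), (c,f,g), (c,h,b), (d,f,a), (d,f,b), (d,f,g), (d,h,b), (d,h,e), … and 10 more.
Total: 22.

22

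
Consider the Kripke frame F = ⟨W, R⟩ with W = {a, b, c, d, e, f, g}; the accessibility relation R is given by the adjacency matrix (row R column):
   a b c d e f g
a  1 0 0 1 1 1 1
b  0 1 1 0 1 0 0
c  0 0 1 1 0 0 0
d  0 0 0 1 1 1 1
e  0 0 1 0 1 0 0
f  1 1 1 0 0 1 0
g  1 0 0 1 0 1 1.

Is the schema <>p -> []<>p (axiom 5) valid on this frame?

Axiom 5 corresponds to the accessibility relation being Euclidean.
Euclidean: no — a R e and a R d, but not e R d.

No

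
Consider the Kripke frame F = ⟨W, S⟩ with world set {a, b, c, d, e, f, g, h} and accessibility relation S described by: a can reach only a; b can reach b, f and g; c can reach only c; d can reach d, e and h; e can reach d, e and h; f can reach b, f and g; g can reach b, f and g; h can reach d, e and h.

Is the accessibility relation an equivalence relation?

Reflexive: yes — every world is S-related to itself.
Symmetric: yes — every pair in S has its reverse in S.
Transitive: yes — every two-step S-path is closed by a direct edge.
So S is an equivalence relation.

Yes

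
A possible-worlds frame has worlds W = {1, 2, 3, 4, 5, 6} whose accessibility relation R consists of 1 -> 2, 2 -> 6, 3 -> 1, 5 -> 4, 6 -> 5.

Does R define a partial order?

Reflexive: no — 1 is not related to itself.
Transitive: no — 1 R 2 and 2 R 6, but not 1 R 6.
Antisymmetric: yes — no distinct pair is related both ways.
So R is not a partial order.

No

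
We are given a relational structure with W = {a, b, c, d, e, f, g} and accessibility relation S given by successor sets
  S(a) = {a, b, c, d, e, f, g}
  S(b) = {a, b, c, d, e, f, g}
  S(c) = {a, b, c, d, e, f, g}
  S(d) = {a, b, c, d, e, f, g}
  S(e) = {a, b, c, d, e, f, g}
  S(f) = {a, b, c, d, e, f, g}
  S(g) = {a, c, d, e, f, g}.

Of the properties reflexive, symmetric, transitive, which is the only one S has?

reflexive

Reflexive: yes — every world is S-related to itself.
Symmetric: no — b S g but not g S b.
Transitive: no — g S a and a S b, but not g S b.
Only reflexive holds.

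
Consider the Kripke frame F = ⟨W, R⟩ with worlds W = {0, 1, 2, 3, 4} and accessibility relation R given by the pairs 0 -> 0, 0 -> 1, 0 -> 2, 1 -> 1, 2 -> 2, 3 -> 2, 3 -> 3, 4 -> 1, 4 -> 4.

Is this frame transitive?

Yes

Transitive: yes — every two-step R-path is closed by a direct edge.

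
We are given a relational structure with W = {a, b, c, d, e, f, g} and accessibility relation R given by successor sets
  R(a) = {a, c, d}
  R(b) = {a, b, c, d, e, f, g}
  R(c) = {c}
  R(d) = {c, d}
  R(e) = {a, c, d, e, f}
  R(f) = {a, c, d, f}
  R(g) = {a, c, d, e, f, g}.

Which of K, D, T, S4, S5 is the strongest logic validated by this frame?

S4

Serial (axiom D): yes — every world has a successor (e.g. a R a).
Reflexive (axiom T): yes — every world is R-related to itself.
Transitive (axiom 4): yes — every two-step R-path is closed by a direct edge.
Euclidean (axiom 5): no — a R c and a R d, but not c R d.
So F validates K, D, T, S4; S5 would additionally require R to be Euclidean. The strongest is S4.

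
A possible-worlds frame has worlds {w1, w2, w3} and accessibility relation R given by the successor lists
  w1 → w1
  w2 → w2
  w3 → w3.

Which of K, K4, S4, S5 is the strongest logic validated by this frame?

Transitive (axiom 4): yes — every two-step R-path is closed by a direct edge.
Reflexive (axiom T): yes — every world is R-related to itself.
Euclidean (axiom 5): yes — any two successors of a common world are R-related.
So F validates K, K4, S4, S5. The strongest is S5.

S5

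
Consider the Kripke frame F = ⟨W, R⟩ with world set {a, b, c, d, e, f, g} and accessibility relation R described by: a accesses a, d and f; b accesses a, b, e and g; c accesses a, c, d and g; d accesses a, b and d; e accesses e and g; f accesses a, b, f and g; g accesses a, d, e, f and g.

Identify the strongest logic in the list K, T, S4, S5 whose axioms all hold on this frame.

Reflexive (axiom T): yes — every world is R-related to itself.
Transitive (axiom 4): no — a R d and d R b, but not a R b.
Euclidean (axiom 5): no — a R d and a R f, but not d R f.
So F validates K, T; S4 would additionally require R to be transitive. The strongest is T.

T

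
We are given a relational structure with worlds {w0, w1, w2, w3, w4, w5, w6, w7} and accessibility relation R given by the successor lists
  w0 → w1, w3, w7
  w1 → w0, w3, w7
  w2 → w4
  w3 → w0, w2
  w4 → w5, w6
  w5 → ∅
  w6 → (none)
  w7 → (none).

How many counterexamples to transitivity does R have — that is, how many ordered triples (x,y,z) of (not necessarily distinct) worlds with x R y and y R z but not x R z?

11

Enumerating: (w0,w1,w0), (w0,w3,w0), (w0,w3,w2), (w1,w0,w1), (w1,w3,w2), (w2,w4,w5), (w2,w4,w6), (w3,w0,w1), (w3,w0,w3), (w3,w0,w7), (w3,w2,w4).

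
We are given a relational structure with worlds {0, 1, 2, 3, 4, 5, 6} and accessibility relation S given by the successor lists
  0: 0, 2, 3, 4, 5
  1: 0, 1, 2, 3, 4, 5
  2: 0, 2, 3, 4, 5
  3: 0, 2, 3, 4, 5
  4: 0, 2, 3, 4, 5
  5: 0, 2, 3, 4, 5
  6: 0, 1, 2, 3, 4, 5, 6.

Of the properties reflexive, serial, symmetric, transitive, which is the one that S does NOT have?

Reflexive: yes — every world is S-related to itself.
Serial: yes — every world has a successor (e.g. 0 S 0).
Symmetric: no — 1 S 0 but not 0 S 1.
Transitive: yes — every two-step S-path is closed by a direct edge.
Only symmetric fails.

symmetric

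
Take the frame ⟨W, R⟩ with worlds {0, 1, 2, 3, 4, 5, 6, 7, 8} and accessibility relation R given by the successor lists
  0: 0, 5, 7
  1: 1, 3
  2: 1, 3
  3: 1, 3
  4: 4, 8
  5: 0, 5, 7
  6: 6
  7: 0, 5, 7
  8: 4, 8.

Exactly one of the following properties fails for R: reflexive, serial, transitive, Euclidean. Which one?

Reflexive: no — 2 is not related to itself.
Serial: yes — every world has a successor (e.g. 0 R 0).
Transitive: yes — every two-step R-path is closed by a direct edge.
Euclidean: yes — any two successors of a common world are R-related.
Only reflexive fails.

reflexive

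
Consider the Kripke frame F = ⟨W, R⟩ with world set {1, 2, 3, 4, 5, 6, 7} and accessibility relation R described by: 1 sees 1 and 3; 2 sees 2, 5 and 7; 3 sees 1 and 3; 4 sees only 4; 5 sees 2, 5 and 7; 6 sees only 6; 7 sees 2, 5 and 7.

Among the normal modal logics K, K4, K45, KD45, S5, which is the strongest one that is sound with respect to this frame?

S5

Transitive (axiom 4): yes — every two-step R-path is closed by a direct edge.
Euclidean (axiom 5): yes — any two successors of a common world are R-related.
Serial (axiom D): yes — every world has a successor (e.g. 1 R 1).
Reflexive (axiom T): yes — every world is R-related to itself.
So F validates K, K4, K45, KD45, S5. The strongest is S5.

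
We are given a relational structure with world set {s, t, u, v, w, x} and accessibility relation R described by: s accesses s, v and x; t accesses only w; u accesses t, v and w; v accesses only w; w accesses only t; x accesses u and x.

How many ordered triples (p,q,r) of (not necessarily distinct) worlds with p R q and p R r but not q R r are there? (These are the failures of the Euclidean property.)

Enumerating: (s,v,s), (s,v,v), (s,v,x), (s,x,s), (s,x,v), (t,w,w), (u,t,t), (u,t,v), (u,v,t), (u,v,v), (u,w,v), (u,w,w), (v,w,w), (w,t,t), (x,u,u), (x,u,x).

16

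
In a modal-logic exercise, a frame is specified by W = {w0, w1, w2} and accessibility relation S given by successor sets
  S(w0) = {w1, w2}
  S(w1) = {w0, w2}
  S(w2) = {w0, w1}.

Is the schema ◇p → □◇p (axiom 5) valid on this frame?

No

The schema 5 characterises exactly the Euclidean frames.
Euclidean: no — w0 S w1 and w0 S w1, but not w1 S w1.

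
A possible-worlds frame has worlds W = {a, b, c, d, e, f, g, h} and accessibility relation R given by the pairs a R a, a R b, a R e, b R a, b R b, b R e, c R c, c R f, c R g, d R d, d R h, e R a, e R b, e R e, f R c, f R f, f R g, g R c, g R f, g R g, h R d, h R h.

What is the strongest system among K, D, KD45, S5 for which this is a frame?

Serial (axiom D): yes — every world has a successor (e.g. a R a).
Euclidean (axiom 5): yes — any two successors of a common world are R-related.
Transitive (axiom 4): yes — every two-step R-path is closed by a direct edge.
Reflexive (axiom T): yes — every world is R-related to itself.
So F validates K, D, KD45, S5. The strongest is S5.

S5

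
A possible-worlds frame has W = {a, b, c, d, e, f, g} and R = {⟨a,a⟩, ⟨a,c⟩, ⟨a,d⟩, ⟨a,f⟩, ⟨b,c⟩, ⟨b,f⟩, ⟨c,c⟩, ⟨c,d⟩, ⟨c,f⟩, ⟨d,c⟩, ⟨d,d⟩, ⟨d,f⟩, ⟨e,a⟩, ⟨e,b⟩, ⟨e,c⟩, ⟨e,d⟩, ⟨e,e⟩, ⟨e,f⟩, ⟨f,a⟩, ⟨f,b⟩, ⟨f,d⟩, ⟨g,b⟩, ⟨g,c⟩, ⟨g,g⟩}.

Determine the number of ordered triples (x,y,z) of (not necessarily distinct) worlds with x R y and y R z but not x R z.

Enumerating: (a,f,b), (b,c,d), (b,f,a), (b,f,b), (b,f,d), (c,f,a), (c,f,b), (d,f,a), (d,f,b), (f,a,c), (f,a,f), (f,b,c), (f,b,f), (f,d,c), (f,d,f), (g,b,f), (g,c,d), (g,c,f).

18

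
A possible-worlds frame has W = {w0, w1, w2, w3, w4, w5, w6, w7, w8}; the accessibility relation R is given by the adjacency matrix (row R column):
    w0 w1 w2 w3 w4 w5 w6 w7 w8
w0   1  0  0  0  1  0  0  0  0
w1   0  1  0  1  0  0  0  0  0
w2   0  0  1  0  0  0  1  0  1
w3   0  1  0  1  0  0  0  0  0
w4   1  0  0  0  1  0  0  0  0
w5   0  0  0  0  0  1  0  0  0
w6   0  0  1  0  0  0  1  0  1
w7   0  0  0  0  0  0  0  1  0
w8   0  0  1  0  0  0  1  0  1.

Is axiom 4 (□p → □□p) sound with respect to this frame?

Yes

By correspondence theory, 4 is valid on a frame iff R is transitive.
Transitive: yes — every two-step R-path is closed by a direct edge.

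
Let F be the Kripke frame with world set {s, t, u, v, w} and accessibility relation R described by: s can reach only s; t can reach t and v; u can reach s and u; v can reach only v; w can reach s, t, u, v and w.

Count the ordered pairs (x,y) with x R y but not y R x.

6

Enumerating: (t,v), (u,s), (w,s), (w,t), (w,u), (w,v).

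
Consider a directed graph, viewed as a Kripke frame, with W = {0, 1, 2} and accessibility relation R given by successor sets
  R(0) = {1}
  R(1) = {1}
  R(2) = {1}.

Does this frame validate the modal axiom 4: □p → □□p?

Yes

By correspondence theory, 4 is valid on a frame iff R is transitive.
Transitive: yes — every two-step R-path is closed by a direct edge.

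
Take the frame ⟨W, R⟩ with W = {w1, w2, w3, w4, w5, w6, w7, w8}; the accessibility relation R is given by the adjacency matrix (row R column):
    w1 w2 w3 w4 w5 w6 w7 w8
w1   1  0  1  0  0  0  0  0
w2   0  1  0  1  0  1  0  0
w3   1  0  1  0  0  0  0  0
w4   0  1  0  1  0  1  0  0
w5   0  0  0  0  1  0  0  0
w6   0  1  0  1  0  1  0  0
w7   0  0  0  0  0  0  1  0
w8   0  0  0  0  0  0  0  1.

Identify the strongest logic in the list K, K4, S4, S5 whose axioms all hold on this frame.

S5

Transitive (axiom 4): yes — every two-step R-path is closed by a direct edge.
Reflexive (axiom T): yes — every world is R-related to itself.
Euclidean (axiom 5): yes — any two successors of a common world are R-related.
So F validates K, K4, S4, S5. The strongest is S5.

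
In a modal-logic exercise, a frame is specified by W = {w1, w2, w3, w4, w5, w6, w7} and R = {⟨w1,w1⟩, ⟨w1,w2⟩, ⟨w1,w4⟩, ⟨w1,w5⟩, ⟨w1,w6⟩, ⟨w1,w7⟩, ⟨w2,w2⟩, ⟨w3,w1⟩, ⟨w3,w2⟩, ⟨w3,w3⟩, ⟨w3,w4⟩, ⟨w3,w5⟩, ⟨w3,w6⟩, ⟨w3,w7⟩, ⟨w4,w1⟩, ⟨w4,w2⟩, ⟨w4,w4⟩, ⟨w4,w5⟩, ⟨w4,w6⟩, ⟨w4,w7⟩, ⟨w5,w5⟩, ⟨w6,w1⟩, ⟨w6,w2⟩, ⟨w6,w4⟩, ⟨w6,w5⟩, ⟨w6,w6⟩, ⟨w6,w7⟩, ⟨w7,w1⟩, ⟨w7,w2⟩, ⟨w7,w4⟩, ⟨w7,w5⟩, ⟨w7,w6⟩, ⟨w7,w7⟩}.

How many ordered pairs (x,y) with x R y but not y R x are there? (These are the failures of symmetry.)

14

Enumerating: (w1,w2), (w1,w5), (w3,w1), (w3,w2), (w3,w4), (w3,w5), (w3,w6), (w3,w7), (w4,w2), (w4,w5), (w6,w2), (w6,w5), (w7,w2), (w7,w5).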